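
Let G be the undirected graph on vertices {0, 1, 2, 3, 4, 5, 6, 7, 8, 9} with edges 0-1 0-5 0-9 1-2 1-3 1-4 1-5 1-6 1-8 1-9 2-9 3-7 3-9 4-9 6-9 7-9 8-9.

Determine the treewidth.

A width-2 tree decomposition is:
Bags: B1 = {1, 3, 9}  B2 = {1, 8, 9}  B3 = {0, 1, 9}  B4 = {1, 2, 9}  B5 = {1, 6, 9}  B6 = {1, 4, 9}  B7 = {0, 1, 5}  B8 = {3, 7, 9}
Tree: B1–B2, B2–B3, B1–B4, B3–B5, B1–B6, B3–B7, B1–B8
Each bag holds 3 vertices, so the decomposition has width 2, which upper-bounds the treewidth. For the lower bound, the 3 vertices {0, 1, 9} are pairwise adjacent, and any tree decomposition puts a clique entirely inside one bag — forcing width ≥ 2. The upper and lower bounds meet at 2, so that is the treewidth.

2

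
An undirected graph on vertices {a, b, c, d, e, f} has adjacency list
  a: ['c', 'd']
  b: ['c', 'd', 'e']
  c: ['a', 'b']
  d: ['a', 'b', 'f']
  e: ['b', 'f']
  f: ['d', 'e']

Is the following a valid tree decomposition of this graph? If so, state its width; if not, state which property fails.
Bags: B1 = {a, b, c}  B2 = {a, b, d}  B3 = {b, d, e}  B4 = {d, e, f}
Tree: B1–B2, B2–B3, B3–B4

Checking the three conditions: (i) the bags cover all of {a, b, c, d, e, f}; (ii) for each edge, some bag contains both endpoints; (iii) the bags containing any fixed vertex form a subtree. All hold, so the decomposition is valid with width 3 − 1 = 2.

Yes; width 2.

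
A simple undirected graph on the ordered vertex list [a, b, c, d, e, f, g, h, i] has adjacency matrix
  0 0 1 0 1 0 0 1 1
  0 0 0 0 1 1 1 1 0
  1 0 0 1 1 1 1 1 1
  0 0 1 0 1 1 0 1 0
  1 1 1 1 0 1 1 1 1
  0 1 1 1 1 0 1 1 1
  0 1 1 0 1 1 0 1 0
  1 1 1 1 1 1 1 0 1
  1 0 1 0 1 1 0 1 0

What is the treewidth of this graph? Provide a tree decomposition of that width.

The largest bag has 5 vertices, giving width 4; this decomposition certifies tw(G) ≤ 4. Conversely, {a, c, e, h, i} is a clique of size 5, and the vertices of any clique must share a bag in every tree decomposition; so some bag has ≥ 5 vertices and tw(G) ≥ 4. Combining the bounds, tw(G) = 4.

Treewidth 4.
One such decomposition:
Bags: B1 = {c, e, f, h, i}  B2 = {c, e, f, g, h}  B3 = {b, e, f, g, h}  B4 = {c, d, e, f, h}  B5 = {a, c, e, h, i}
Tree: B1–B2, B2–B3, B2–B4, B1–B5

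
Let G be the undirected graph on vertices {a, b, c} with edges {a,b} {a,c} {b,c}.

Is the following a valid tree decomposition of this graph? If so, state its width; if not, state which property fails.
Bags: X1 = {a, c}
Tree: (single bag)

No — vertex b appears in no bag.

A tree decomposition must satisfy three properties: every vertex lies in some bag; for every edge, both endpoints lie together in some bag; and for every vertex, the bags containing it form a connected subtree. Here vertex b appears in no bag, so the decomposition is invalid.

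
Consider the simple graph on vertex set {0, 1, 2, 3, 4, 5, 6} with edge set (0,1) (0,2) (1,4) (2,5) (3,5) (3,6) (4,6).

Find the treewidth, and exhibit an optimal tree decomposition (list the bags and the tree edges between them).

The largest bag has 3 vertices, giving width 2; this decomposition certifies tw(G) ≤ 2. Since 5–2–0–1–4–6–3–5 is a cycle in G, G is not acyclic. Forests are exactly the graphs of treewidth ≤ 1, so tw(G) ≥ 2. Combining the bounds, tw(G) = 2.

Treewidth 2.
Bags: B1 = {0, 2, 5}  B2 = {0, 1, 5}  B3 = {1, 4, 5}  B4 = {4, 5, 6}  B5 = {3, 5, 6}
Tree: B1–B2, B2–B3, B3–B4, B4–B5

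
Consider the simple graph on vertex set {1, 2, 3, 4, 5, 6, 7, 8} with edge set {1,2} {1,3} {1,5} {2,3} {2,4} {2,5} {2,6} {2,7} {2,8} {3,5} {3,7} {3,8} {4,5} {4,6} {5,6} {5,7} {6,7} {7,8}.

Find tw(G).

3

A width-3 tree decomposition is:
Bags: B1 = {2, 3, 5, 7}  B2 = {2, 3, 7, 8}  B3 = {2, 5, 6, 7}  B4 = {1, 2, 3, 5}  B5 = {2, 4, 5, 6}
Tree: B1–B2, B1–B3, B1–B4, B3–B5
The largest bag has 4 vertices, giving width 3; this decomposition certifies tw(G) ≤ 3. Conversely, {2, 3, 7, 8} is a clique of size 4, and the vertices of any clique must share a bag in every tree decomposition; so some bag has ≥ 4 vertices and tw(G) ≥ 3. Combining the bounds, tw(G) = 3.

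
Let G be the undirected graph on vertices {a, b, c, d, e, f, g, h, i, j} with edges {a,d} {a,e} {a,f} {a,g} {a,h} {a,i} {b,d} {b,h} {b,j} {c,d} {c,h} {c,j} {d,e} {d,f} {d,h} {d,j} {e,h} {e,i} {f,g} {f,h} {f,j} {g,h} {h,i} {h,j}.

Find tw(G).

A width-3 tree decomposition is:
Bags: B1 = {a, d, f, h}  B2 = {a, f, g, h}  B3 = {d, f, h, j}  B4 = {a, d, e, h}  B5 = {b, d, h, j}  B6 = {c, d, h, j}  B7 = {a, e, h, i}
Tree: B1–B2, B1–B3, B1–B4, B3–B5, B3–B6, B4–B7
Each bag holds 4 vertices, so the decomposition has width 3, which upper-bounds the treewidth. For the lower bound, the 4 vertices {c, d, h, j} are pairwise adjacent, and any tree decomposition puts a clique entirely inside one bag — forcing width ≥ 3. Combining the bounds, tw(G) = 3.

3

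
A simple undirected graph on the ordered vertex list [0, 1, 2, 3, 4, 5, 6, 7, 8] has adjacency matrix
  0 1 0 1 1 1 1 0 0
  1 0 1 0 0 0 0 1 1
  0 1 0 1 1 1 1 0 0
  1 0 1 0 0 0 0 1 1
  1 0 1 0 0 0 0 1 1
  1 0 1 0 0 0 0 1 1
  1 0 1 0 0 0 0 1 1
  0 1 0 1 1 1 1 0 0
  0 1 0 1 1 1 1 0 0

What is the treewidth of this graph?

A width-4 tree decomposition is:
Bags: B1 = {0, 2, 5, 7, 8}  B2 = {0, 2, 6, 7, 8}  B3 = {0, 2, 3, 7, 8}  B4 = {0, 2, 4, 7, 8}  B5 = {0, 1, 2, 7, 8}
Tree: B1–B2, B2–B3, B3–B4, B4–B5
Each bag holds 5 vertices, so the decomposition has width 4, which upper-bounds the treewidth. For the lower bound: the 5 vertex sets {2,5}, {6,7}, {0,3}, {8}, {4} are disjoint, each induces a connected subgraph, and every pair is joined by at least one edge of G. Contracting each set to a single vertex therefore yields K_{5} as a minor, and since treewidth is minor-monotone, tw(G) ≥ tw(K_{5}) = 4. Therefore the treewidth is 4.

4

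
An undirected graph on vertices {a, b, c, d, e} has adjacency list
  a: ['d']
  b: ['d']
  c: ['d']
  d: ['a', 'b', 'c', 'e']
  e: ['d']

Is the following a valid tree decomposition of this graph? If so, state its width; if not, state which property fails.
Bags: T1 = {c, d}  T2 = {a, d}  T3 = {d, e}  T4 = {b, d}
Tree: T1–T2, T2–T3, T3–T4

Yes; width 1.

Vertex coverage: the bags together contain {a, b, c, d, e}, the full vertex set. Edge coverage: each edge of G has both endpoints in at least one bag. Running intersection: for every vertex, the bags containing it form a connected subtree. All three properties hold, so this is a valid tree decomposition of width max|bag| − 1 = 1, and hence tw(G) ≤ 1.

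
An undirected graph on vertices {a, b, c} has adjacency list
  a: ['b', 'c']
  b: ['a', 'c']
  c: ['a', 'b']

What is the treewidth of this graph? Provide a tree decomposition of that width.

Treewidth 2.
One such decomposition:
Bags: B1 = {a, b, c}
Tree: (single bag)

With just one bag of size 3, the width is 3 − 1 = 2, so tw(G) ≤ 2. For the lower bound, the 3 vertices {a, b, c} are pairwise adjacent, and any tree decomposition puts a clique entirely inside one bag — forcing width ≥ 2. The upper and lower bounds meet at 2, so that is the treewidth.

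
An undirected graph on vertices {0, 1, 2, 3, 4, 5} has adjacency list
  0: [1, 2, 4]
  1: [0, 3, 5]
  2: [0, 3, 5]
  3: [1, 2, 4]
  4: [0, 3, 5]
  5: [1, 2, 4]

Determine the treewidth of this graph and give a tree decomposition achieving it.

Treewidth 3.
Bags: B1 = {0, 1, 2, 4}  B2 = {1, 2, 3, 4}  B3 = {1, 2, 4, 5}
Tree: B1–B2, B2–B3

The largest bag has 4 vertices, giving width 3; this decomposition certifies tw(G) ≤ 3. For the lower bound: the 4 vertex sets {0,2}, {1,3}, {4}, {5} are disjoint, each induces a connected subgraph, and every pair is joined by at least one edge of G. Contracting each set to a single vertex therefore yields K_{4} as a minor, and since treewidth is minor-monotone, tw(G) ≥ tw(K_{4}) = 3. The upper and lower bounds meet at 3, so that is the treewidth.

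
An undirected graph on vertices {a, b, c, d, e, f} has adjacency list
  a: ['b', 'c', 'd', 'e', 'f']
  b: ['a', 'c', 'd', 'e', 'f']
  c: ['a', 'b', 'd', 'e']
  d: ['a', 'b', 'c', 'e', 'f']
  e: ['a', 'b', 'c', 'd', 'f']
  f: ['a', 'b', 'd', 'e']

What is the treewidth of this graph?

A width-4 tree decomposition is:
Bags: B1 = {a, b, c, d, e}  B2 = {a, b, d, e, f}
Tree: B1–B2
Each bag holds 5 vertices, so the decomposition has width 4, which upper-bounds the treewidth. Conversely, {a, b, c, d, e} is a clique of size 5, and the vertices of any clique must share a bag in every tree decomposition; so some bag has ≥ 5 vertices and tw(G) ≥ 4. The upper and lower bounds meet at 4, so that is the treewidth.

4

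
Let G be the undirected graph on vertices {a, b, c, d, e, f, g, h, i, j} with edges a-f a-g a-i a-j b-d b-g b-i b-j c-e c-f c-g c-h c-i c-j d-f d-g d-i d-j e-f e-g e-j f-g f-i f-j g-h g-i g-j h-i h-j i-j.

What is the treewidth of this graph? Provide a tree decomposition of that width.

Treewidth 4.
One such decomposition:
Bags: B1 = {a, f, g, i, j}  B2 = {c, f, g, i, j}  B3 = {c, g, h, i, j}  B4 = {c, e, f, g, j}  B5 = {d, f, g, i, j}  B6 = {b, d, g, i, j}
Tree: B1–B2, B2–B3, B2–B4, B2–B5, B5–B6

Every bag has size at most 5, so the width is 5 − 1 = 4 and tw(G) ≤ 4. For the lower bound, the 5 vertices {c, e, f, g, j} are pairwise adjacent, and any tree decomposition puts a clique entirely inside one bag — forcing width ≥ 4. Hence tw(G) = 4 exactly.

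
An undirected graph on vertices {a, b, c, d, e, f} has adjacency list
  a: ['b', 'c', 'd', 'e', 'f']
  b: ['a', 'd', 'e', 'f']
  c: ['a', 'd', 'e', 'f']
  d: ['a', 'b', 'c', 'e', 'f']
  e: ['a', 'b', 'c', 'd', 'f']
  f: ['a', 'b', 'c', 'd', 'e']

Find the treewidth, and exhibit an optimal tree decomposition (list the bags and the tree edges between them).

Treewidth 4.
Bags: B1 = {a, c, d, e, f}  B2 = {a, b, d, e, f}
Tree: B1–B2

Each bag holds 5 vertices, so the decomposition has width 4, which upper-bounds the treewidth. On the other hand G contains the 5-clique {a, c, d, e, f}. A clique must lie in a single bag of any decomposition, so no decomposition can have width below 4. Therefore the treewidth is 4.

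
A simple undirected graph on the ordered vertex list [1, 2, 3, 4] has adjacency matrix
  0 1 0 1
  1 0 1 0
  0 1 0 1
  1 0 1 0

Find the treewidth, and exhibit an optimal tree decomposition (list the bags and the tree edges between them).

The largest bag has 3 vertices, giving width 2; this decomposition certifies tw(G) ≤ 2. The edges 1–2–3–4–1 form a cycle, so G is not a tree and its treewidth is at least 2. Hence tw(G) = 2 exactly.

Treewidth 2.
One optimal decomposition is:
Bags: B1 = {1, 2, 3}  B2 = {1, 3, 4}
Tree: B1–B2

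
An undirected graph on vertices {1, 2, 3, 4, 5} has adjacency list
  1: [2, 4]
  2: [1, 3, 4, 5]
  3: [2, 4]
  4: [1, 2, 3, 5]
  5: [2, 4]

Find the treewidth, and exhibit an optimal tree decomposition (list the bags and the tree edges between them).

Each bag holds 3 vertices, so the decomposition has width 2, which upper-bounds the treewidth. For the lower bound, the 3 vertices {1, 2, 4} are pairwise adjacent, and any tree decomposition puts a clique entirely inside one bag — forcing width ≥ 2. Combining the bounds, tw(G) = 2.

Treewidth 2.
One such decomposition:
Bags: B1 = {2, 4, 5}  B2 = {1, 2, 4}  B3 = {2, 3, 4}
Tree: B1–B2, B1–B3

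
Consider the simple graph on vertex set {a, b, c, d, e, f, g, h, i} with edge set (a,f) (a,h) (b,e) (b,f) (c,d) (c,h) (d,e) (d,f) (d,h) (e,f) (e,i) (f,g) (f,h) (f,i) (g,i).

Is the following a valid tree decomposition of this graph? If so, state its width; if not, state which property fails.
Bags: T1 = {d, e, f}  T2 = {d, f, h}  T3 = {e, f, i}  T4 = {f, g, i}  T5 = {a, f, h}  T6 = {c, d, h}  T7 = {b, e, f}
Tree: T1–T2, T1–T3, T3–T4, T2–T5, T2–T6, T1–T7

Checking the three conditions: (i) the bags cover all of {a, b, c, d, e, f, g, h, i}; (ii) for each edge, some bag contains both endpoints; (iii) the bags containing any fixed vertex form a subtree. All hold, so the decomposition is valid with width 3 − 1 = 2.

Yes; width 2.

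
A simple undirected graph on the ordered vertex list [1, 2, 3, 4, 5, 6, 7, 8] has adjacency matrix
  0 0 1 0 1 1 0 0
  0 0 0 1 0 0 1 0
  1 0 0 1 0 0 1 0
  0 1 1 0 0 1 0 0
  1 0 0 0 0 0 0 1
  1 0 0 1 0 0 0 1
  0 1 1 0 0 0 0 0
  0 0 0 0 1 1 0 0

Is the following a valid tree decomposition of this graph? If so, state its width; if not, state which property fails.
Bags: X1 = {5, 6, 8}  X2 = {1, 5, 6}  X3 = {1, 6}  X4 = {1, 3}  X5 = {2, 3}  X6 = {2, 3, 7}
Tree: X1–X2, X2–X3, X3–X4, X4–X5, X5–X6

No — vertex 4 appears in no bag.

A tree decomposition must satisfy three properties: every vertex lies in some bag; for every edge, both endpoints lie together in some bag; and for every vertex, the bags containing it form a connected subtree. Here vertex 4 appears in no bag, so the decomposition is invalid.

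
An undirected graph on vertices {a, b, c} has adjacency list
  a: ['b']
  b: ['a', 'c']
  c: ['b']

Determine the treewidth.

A width-1 tree decomposition is:
Bags: B1 = {b, c}  B2 = {a, b}
Tree: B1–B2
The largest bag has 2 vertices, giving width 1; this decomposition certifies tw(G) ≤ 1. Since G has at least one edge (e.g. c–b), it is not an edgeless graph, so tw(G) ≥ 1. The upper and lower bounds meet at 1, so that is the treewidth.

1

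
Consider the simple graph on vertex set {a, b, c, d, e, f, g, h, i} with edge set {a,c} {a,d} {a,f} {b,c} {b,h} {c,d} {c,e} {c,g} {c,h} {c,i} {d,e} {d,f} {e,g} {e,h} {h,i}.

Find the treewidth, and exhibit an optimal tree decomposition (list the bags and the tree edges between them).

Treewidth 2.
Bags: B1 = {c, d, e}  B2 = {c, e, g}  B3 = {c, e, h}  B4 = {b, c, h}  B5 = {a, c, d}  B6 = {c, h, i}  B7 = {a, d, f}
Tree: B1–B2, B2–B3, B3–B4, B1–B5, B3–B6, B5–B7

Every bag has size at most 3, so the width is 3 − 1 = 2 and tw(G) ≤ 2. For the lower bound, the 3 vertices {c, d, e} are pairwise adjacent, and any tree decomposition puts a clique entirely inside one bag — forcing width ≥ 2. Hence tw(G) = 2 exactly.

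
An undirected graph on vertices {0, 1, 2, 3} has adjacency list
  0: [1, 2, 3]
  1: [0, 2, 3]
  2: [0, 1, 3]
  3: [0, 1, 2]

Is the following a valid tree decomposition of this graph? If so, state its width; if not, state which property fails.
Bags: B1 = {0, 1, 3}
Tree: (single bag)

A tree decomposition must satisfy three properties: every vertex lies in some bag; for every edge, both endpoints lie together in some bag; and for every vertex, the bags containing it form a connected subtree. Here vertex 2 appears in no bag, so the decomposition is invalid.

No — vertex 2 appears in no bag.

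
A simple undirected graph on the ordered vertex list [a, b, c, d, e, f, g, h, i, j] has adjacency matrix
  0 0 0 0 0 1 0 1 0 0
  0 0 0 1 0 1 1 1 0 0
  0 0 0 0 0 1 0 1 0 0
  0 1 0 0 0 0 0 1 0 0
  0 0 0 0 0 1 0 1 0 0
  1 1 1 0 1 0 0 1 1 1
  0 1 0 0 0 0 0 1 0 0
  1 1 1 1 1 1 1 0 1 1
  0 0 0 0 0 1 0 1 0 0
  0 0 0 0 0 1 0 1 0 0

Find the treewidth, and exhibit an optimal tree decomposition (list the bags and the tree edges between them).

Treewidth 2.
One optimal decomposition is:
Bags: B1 = {c, f, h}  B2 = {b, f, h}  B3 = {b, d, h}  B4 = {f, h, j}  B5 = {f, h, i}  B6 = {e, f, h}  B7 = {a, f, h}  B8 = {b, g, h}
Tree: B1–B2, B2–B3, B1–B4, B4–B5, B1–B6, B6–B7, B3–B8

Each bag holds 3 vertices, so the decomposition has width 2, which upper-bounds the treewidth. Conversely, {b, d, h} is a clique of size 3, and the vertices of any clique must share a bag in every tree decomposition; so some bag has ≥ 3 vertices and tw(G) ≥ 2. The upper and lower bounds meet at 2, so that is the treewidth.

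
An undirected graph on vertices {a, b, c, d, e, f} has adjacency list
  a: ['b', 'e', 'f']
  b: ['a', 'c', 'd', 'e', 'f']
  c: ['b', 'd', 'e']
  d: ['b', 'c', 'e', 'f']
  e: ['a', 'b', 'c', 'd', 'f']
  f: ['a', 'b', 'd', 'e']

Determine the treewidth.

A width-3 tree decomposition is:
Bags: B1 = {a, b, e, f}  B2 = {b, d, e, f}  B3 = {b, c, d, e}
Tree: B1–B2, B2–B3
The largest bag has 4 vertices, giving width 3; this decomposition certifies tw(G) ≤ 3. On the other hand G contains the 4-clique {b, c, d, e}. A clique must lie in a single bag of any decomposition, so no decomposition can have width below 3. The upper and lower bounds meet at 3, so that is the treewidth.

3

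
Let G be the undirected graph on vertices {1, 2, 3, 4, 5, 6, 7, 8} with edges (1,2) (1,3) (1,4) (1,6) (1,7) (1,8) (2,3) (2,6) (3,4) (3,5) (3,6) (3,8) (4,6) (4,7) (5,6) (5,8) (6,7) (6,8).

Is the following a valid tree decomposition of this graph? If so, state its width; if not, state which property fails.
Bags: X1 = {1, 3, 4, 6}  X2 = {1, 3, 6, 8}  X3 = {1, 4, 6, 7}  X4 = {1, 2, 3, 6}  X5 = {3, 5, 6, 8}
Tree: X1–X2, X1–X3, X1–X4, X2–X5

Every vertex of G appears in some bag (union = {1, 2, 3, 4, 5, 6, 7, 8}); every edge is covered by a bag; and for each vertex v the set of bags containing v is connected in the bag tree. The decomposition is therefore valid. The largest bag has 4 vertices, so the width is 3.

Yes; width 3.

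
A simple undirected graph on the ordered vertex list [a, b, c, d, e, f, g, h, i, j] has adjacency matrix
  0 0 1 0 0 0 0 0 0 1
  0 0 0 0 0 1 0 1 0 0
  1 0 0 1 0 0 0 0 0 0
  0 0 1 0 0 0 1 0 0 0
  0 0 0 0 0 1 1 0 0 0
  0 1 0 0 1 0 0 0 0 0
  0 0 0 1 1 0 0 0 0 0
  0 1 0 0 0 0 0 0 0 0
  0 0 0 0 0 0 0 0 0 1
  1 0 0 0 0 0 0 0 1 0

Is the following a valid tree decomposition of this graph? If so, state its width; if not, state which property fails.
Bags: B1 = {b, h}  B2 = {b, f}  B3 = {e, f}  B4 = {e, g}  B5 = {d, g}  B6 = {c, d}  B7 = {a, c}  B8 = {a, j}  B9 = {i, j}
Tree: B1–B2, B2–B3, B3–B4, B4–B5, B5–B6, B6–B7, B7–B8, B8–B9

Checking the three conditions: (i) the bags cover all of {a, b, c, d, e, f, g, h, i, j}; (ii) for each edge, some bag contains both endpoints; (iii) the bags containing any fixed vertex form a subtree. All hold, so the decomposition is valid with width 2 − 1 = 1.

Yes; width 1.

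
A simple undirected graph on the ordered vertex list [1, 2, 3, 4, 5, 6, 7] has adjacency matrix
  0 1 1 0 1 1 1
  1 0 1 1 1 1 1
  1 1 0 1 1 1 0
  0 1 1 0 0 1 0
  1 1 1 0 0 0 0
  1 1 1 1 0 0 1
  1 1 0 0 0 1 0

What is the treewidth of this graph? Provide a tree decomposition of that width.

Treewidth 3.
One optimal decomposition is:
Bags: B1 = {1, 2, 3, 5}  B2 = {1, 2, 3, 6}  B3 = {1, 2, 6, 7}  B4 = {2, 3, 4, 6}
Tree: B1–B2, B2–B3, B2–B4

Each bag holds 4 vertices, so the decomposition has width 3, which upper-bounds the treewidth. On the other hand G contains the 4-clique {1, 2, 3, 5}. A clique must lie in a single bag of any decomposition, so no decomposition can have width below 3. Combining the bounds, tw(G) = 3.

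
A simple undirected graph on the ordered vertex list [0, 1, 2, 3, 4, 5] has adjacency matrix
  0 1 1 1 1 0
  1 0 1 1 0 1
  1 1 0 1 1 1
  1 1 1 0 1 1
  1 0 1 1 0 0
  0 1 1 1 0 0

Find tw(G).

3

A width-3 tree decomposition is:
Bags: B1 = {1, 2, 3, 5}  B2 = {0, 1, 2, 3}  B3 = {0, 2, 3, 4}
Tree: B1–B2, B2–B3
Every bag has size at most 4, so the width is 4 − 1 = 3 and tw(G) ≤ 3. On the other hand G contains the 4-clique {0, 1, 2, 3}. A clique must lie in a single bag of any decomposition, so no decomposition can have width below 3. The upper and lower bounds meet at 3, so that is the treewidth.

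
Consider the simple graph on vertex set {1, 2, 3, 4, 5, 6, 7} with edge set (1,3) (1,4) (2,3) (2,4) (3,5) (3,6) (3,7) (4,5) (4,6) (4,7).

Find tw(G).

A width-2 tree decomposition is:
Bags: B1 = {3, 4, 7}  B2 = {1, 3, 4}  B3 = {3, 4, 5}  B4 = {3, 4, 6}  B5 = {2, 3, 4}
Tree: B1–B2, B2–B3, B3–B4, B4–B5
Every bag has size at most 3, so the width is 3 − 1 = 2 and tw(G) ≤ 2. For the lower bound, G contains the cycle 3–7–4–1–3, so G is not a forest; only forests have treewidth ≤ 1, hence tw(G) ≥ 2. Therefore the treewidth is 2.

2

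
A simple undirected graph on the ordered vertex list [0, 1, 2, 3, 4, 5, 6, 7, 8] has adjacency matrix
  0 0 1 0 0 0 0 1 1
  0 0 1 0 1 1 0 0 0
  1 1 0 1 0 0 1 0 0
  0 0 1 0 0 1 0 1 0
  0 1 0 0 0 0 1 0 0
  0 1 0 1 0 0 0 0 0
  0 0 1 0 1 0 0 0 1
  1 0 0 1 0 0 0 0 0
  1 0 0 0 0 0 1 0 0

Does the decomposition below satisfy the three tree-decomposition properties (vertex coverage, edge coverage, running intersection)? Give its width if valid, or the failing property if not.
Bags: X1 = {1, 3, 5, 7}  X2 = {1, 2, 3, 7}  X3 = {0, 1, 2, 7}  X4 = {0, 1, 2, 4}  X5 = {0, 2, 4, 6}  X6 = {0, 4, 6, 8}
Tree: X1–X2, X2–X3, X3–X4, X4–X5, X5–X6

Every vertex of G appears in some bag (union = {0, 1, 2, 3, 4, 5, 6, 7, 8}); every edge is covered by a bag; and for each vertex v the set of bags containing v is connected in the bag tree. The decomposition is therefore valid. The largest bag has 4 vertices, so the width is 3.

Yes; width 3.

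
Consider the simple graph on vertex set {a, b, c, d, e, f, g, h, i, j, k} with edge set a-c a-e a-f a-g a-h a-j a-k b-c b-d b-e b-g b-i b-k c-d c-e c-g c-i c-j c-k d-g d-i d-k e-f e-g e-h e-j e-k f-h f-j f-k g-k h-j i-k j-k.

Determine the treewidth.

4

A width-4 tree decomposition is:
Bags: B1 = {a, c, e, j, k}  B2 = {a, c, e, g, k}  B3 = {a, e, f, j, k}  B4 = {a, e, f, h, j}  B5 = {b, c, e, g, k}  B6 = {b, c, d, g, k}  B7 = {b, c, d, i, k}
Tree: B1–B2, B1–B3, B3–B4, B2–B5, B5–B6, B6–B7
Every bag has size at most 5, so the width is 5 − 1 = 4 and tw(G) ≤ 4. Conversely, {a, e, f, h, j} is a clique of size 5, and the vertices of any clique must share a bag in every tree decomposition; so some bag has ≥ 5 vertices and tw(G) ≥ 4. Hence tw(G) = 4 exactly.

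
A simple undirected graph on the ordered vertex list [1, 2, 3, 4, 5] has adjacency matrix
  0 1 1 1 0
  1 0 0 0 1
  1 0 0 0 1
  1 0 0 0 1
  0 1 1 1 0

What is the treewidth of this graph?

2

A width-2 tree decomposition is:
Bags: B1 = {1, 4, 5}  B2 = {1, 2, 5}  B3 = {1, 3, 5}
Tree: B1–B2, B2–B3
The largest bag has 3 vertices, giving width 2; this decomposition certifies tw(G) ≤ 2. For the lower bound, G contains the cycle 5–4–1–2–5, so G is not a forest; only forests have treewidth ≤ 1, hence tw(G) ≥ 2. The upper and lower bounds meet at 2, so that is the treewidth.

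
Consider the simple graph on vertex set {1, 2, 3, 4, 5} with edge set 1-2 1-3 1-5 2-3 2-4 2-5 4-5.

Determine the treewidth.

2

A width-2 tree decomposition is:
Bags: B1 = {1, 2, 3}  B2 = {1, 2, 5}  B3 = {2, 4, 5}
Tree: B1–B2, B2–B3
The largest bag has 3 vertices, giving width 2; this decomposition certifies tw(G) ≤ 2. Conversely, {1, 2, 3} is a clique of size 3, and the vertices of any clique must share a bag in every tree decomposition; so some bag has ≥ 3 vertices and tw(G) ≥ 2. Therefore the treewidth is 2.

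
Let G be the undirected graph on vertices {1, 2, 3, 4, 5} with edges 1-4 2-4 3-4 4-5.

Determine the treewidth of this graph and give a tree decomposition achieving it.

The largest bag has 2 vertices, giving width 1; this decomposition certifies tw(G) ≤ 1. Since G has at least one edge (e.g. 4–5), it is not an edgeless graph, so tw(G) ≥ 1. Combining the bounds, tw(G) = 1.

Treewidth 1.
Bags: B1 = {4, 5}  B2 = {3, 4}  B3 = {2, 4}  B4 = {1, 4}
Tree: B1–B2, B1–B3, B1–B4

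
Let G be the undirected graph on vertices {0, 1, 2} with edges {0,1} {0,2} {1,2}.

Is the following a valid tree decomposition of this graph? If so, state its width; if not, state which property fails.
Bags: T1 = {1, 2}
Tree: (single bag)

A tree decomposition must satisfy three properties: every vertex lies in some bag; for every edge, both endpoints lie together in some bag; and for every vertex, the bags containing it form a connected subtree. Here vertex 0 appears in no bag, so the decomposition is invalid.

No — vertex 0 appears in no bag.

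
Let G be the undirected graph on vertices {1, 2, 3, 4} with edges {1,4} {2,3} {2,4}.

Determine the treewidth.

1

A width-1 tree decomposition is:
Bags: B1 = {2, 3}  B2 = {2, 4}  B3 = {1, 4}
Tree: B1–B2, B2–B3
Each bag holds 2 vertices, so the decomposition has width 1, which upper-bounds the treewidth. Since G has at least one edge (e.g. 3–2), it is not an edgeless graph, so tw(G) ≥ 1. Combining the bounds, tw(G) = 1.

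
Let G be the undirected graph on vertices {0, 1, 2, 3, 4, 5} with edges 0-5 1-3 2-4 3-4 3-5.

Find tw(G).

A width-1 tree decomposition is:
Bags: B1 = {1, 3}  B2 = {3, 4}  B3 = {2, 4}  B4 = {3, 5}  B5 = {0, 5}
Tree: B1–B2, B2–B3, B2–B4, B4–B5
The largest bag has 2 vertices, giving width 1; this decomposition certifies tw(G) ≤ 1. Since G has at least one edge (e.g. 3–1), it is not an edgeless graph, so tw(G) ≥ 1. Hence tw(G) = 1 exactly.

1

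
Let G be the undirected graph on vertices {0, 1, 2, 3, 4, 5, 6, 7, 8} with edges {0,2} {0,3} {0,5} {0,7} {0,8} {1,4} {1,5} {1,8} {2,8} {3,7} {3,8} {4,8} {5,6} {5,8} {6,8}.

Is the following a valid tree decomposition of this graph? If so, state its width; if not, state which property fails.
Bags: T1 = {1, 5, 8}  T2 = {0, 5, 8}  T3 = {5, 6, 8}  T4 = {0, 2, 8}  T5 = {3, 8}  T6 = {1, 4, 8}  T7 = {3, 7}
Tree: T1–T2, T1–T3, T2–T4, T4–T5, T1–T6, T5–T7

A tree decomposition must satisfy three properties: every vertex lies in some bag; for every edge, both endpoints lie together in some bag; and for every vertex, the bags containing it form a connected subtree. Here edge (0,3) lies in no bag, so the decomposition is invalid.

No — edge (0,3) lies in no bag.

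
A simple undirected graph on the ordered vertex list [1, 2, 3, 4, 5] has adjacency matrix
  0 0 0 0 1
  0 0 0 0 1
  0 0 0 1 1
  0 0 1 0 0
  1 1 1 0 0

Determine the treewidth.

1

A width-1 tree decomposition is:
Bags: B1 = {3, 5}  B2 = {1, 5}  B3 = {3, 4}  B4 = {2, 5}
Tree: B1–B2, B1–B3, B1–B4
The largest bag has 2 vertices, giving width 1; this decomposition certifies tw(G) ≤ 1. Since G has at least one edge (e.g. 5–3), it is not an edgeless graph, so tw(G) ≥ 1. The upper and lower bounds meet at 1, so that is the treewidth.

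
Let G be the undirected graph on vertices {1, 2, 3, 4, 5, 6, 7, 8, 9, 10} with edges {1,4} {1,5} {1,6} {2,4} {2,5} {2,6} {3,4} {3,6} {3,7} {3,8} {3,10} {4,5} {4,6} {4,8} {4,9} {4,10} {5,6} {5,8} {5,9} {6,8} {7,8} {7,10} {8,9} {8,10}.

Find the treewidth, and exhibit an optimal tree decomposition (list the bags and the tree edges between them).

Treewidth 3.
One such decomposition:
Bags: B1 = {2, 4, 5, 6}  B2 = {1, 4, 5, 6}  B3 = {4, 5, 6, 8}  B4 = {3, 4, 6, 8}  B5 = {4, 5, 8, 9}  B6 = {3, 4, 8, 10}  B7 = {3, 7, 8, 10}
Tree: B1–B2, B1–B3, B3–B4, B3–B5, B4–B6, B6–B7

Every bag has size at most 4, so the width is 4 − 1 = 3 and tw(G) ≤ 3. For the lower bound, the 4 vertices {3, 4, 8, 10} are pairwise adjacent, and any tree decomposition puts a clique entirely inside one bag — forcing width ≥ 3. Combining the bounds, tw(G) = 3.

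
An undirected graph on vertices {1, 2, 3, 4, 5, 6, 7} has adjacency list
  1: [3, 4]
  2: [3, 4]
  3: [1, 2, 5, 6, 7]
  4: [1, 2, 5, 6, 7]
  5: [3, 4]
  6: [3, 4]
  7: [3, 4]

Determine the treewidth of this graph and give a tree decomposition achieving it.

Every bag has size at most 3, so the width is 3 − 1 = 2 and tw(G) ≤ 2. For the lower bound, G contains the cycle 3–5–4–1–3, so G is not a forest; only forests have treewidth ≤ 1, hence tw(G) ≥ 2. Combining the bounds, tw(G) = 2.

Treewidth 2.
One such decomposition:
Bags: B1 = {3, 4, 5}  B2 = {1, 3, 4}  B3 = {3, 4, 7}  B4 = {3, 4, 6}  B5 = {2, 3, 4}
Tree: B1–B2, B2–B3, B3–B4, B4–B5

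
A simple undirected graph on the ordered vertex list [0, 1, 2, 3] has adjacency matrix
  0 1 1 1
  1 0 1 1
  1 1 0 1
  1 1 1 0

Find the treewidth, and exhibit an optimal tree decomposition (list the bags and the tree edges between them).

A single bag containing all 4 vertices is trivially a valid decomposition of width 3. On the other hand G contains the 4-clique {0, 1, 2, 3}. A clique must lie in a single bag of any decomposition, so no decomposition can have width below 3. The upper and lower bounds meet at 3, so that is the treewidth.

Treewidth 3.
Bags: B1 = {0, 1, 2, 3}
Tree: (single bag)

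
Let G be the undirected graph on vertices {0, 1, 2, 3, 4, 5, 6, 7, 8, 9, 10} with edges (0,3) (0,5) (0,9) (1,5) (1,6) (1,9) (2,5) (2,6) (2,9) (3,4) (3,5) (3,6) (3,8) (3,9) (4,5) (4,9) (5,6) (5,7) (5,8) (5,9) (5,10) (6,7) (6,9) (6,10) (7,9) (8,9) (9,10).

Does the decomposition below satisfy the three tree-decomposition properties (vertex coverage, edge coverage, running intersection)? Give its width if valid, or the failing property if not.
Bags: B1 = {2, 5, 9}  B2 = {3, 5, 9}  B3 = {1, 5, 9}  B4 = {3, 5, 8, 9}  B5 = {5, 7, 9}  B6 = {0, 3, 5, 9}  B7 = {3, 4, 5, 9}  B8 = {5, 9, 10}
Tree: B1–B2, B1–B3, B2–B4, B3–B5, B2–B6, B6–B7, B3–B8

A tree decomposition must satisfy three properties: every vertex lies in some bag; for every edge, both endpoints lie together in some bag; and for every vertex, the bags containing it form a connected subtree. Here vertex 6 appears in no bag, so the decomposition is invalid.

No — vertex 6 appears in no bag.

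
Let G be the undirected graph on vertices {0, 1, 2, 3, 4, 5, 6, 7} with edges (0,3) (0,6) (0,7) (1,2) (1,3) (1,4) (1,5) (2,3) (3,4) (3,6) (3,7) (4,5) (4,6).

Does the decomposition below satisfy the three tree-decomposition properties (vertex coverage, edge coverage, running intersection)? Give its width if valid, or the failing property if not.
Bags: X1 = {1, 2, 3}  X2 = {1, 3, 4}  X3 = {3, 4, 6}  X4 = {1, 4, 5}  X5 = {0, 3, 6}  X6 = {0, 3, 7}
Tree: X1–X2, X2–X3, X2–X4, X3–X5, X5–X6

Every vertex of G appears in some bag (union = {0, 1, 2, 3, 4, 5, 6, 7}); every edge is covered by a bag; and for each vertex v the set of bags containing v is connected in the bag tree. The decomposition is therefore valid. The largest bag has 3 vertices, so the width is 2.

Yes; width 2.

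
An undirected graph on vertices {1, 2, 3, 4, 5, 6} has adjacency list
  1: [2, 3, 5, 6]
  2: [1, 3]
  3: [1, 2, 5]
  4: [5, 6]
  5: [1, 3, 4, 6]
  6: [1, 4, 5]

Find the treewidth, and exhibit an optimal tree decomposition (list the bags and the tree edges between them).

Every bag has size at most 3, so the width is 3 − 1 = 2 and tw(G) ≤ 2. Conversely, {1, 2, 3} is a clique of size 3, and the vertices of any clique must share a bag in every tree decomposition; so some bag has ≥ 3 vertices and tw(G) ≥ 2. The upper and lower bounds meet at 2, so that is the treewidth.

Treewidth 2.
One such decomposition:
Bags: B1 = {1, 5, 6}  B2 = {1, 3, 5}  B3 = {4, 5, 6}  B4 = {1, 2, 3}
Tree: B1–B2, B1–B3, B2–B4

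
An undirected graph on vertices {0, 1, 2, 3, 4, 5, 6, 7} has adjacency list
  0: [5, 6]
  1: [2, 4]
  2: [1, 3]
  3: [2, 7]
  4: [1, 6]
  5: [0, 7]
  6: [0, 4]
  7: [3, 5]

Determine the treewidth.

A width-2 tree decomposition is:
Bags: B1 = {0, 4, 6}  B2 = {0, 1, 4}  B3 = {0, 1, 2}  B4 = {0, 2, 3}  B5 = {0, 3, 7}  B6 = {0, 5, 7}
Tree: B1–B2, B2–B3, B3–B4, B4–B5, B5–B6
Every bag has size at most 3, so the width is 3 − 1 = 2 and tw(G) ≤ 2. Since 0–6–4–1–2–3–7–5–0 is a cycle in G, G is not acyclic. Forests are exactly the graphs of treewidth ≤ 1, so tw(G) ≥ 2. The upper and lower bounds meet at 2, so that is the treewidth.

2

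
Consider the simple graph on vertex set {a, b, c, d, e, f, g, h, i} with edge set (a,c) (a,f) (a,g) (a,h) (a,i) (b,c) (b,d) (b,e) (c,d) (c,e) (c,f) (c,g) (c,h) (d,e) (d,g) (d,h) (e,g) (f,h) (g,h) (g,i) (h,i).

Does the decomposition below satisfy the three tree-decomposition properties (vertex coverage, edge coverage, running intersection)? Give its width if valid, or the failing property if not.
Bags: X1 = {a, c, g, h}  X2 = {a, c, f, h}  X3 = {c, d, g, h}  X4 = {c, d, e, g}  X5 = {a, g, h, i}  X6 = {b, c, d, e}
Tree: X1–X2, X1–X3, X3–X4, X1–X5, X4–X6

Checking the three conditions: (i) the bags cover all of {a, b, c, d, e, f, g, h, i}; (ii) for each edge, some bag contains both endpoints; (iii) the bags containing any fixed vertex form a subtree. All hold, so the decomposition is valid with width 4 − 1 = 3.

Yes; width 3.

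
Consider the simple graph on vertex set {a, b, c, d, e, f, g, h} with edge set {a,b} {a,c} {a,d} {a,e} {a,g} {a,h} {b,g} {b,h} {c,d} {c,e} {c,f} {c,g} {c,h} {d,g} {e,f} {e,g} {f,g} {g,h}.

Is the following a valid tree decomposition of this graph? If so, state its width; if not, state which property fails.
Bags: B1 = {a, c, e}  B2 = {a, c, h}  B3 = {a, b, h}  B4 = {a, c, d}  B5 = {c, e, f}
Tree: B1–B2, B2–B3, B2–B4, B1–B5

A tree decomposition must satisfy three properties: every vertex lies in some bag; for every edge, both endpoints lie together in some bag; and for every vertex, the bags containing it form a connected subtree. Here vertex g appears in no bag, so the decomposition is invalid.

No — vertex g appears in no bag.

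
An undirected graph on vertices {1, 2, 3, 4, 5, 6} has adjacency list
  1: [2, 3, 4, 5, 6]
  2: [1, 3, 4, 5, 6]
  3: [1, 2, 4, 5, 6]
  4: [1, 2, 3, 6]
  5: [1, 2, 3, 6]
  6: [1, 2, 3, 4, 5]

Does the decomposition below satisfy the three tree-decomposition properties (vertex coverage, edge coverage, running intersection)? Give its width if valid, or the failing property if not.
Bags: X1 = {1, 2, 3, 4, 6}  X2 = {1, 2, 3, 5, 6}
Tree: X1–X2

Yes; width 4.

Every vertex of G appears in some bag (union = {1, 2, 3, 4, 5, 6}); every edge is covered by a bag; and for each vertex v the set of bags containing v is connected in the bag tree. The decomposition is therefore valid. The largest bag has 5 vertices, so the width is 4.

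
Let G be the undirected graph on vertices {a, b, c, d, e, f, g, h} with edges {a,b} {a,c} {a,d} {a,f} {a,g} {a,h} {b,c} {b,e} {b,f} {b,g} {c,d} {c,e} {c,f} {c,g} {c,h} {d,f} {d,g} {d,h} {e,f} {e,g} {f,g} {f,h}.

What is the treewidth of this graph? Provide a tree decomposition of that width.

Every bag has size at most 5, so the width is 5 − 1 = 4 and tw(G) ≤ 4. Conversely, {b, c, e, f, g} is a clique of size 5, and the vertices of any clique must share a bag in every tree decomposition; so some bag has ≥ 5 vertices and tw(G) ≥ 4. The upper and lower bounds meet at 4, so that is the treewidth.

Treewidth 4.
Bags: B1 = {b, c, e, f, g}  B2 = {a, b, c, f, g}  B3 = {a, c, d, f, g}  B4 = {a, c, d, f, h}
Tree: B1–B2, B2–B3, B3–B4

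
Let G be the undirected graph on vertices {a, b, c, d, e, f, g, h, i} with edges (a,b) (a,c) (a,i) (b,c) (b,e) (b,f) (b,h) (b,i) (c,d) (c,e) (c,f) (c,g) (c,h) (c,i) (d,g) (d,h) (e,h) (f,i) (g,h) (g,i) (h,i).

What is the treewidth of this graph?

A width-3 tree decomposition is:
Bags: B1 = {b, c, h, i}  B2 = {a, b, c, i}  B3 = {b, c, f, i}  B4 = {c, g, h, i}  B5 = {b, c, e, h}  B6 = {c, d, g, h}
Tree: B1–B2, B1–B3, B1–B4, B1–B5, B4–B6
Every bag has size at most 4, so the width is 4 − 1 = 3 and tw(G) ≤ 3. Conversely, {a, b, c, i} is a clique of size 4, and the vertices of any clique must share a bag in every tree decomposition; so some bag has ≥ 4 vertices and tw(G) ≥ 3. Therefore the treewidth is 3.

3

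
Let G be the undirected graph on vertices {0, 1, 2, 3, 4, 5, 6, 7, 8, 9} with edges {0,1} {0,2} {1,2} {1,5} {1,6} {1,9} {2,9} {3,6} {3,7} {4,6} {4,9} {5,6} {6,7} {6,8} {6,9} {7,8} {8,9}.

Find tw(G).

A width-2 tree decomposition is:
Bags: B1 = {1, 6, 9}  B2 = {1, 2, 9}  B3 = {1, 5, 6}  B4 = {6, 8, 9}  B5 = {4, 6, 9}  B6 = {6, 7, 8}  B7 = {0, 1, 2}  B8 = {3, 6, 7}
Tree: B1–B2, B1–B3, B1–B4, B4–B5, B4–B6, B2–B7, B6–B8
Each bag holds 3 vertices, so the decomposition has width 2, which upper-bounds the treewidth. On the other hand G contains the 3-clique {0, 1, 2}. A clique must lie in a single bag of any decomposition, so no decomposition can have width below 2. Therefore the treewidth is 2.

2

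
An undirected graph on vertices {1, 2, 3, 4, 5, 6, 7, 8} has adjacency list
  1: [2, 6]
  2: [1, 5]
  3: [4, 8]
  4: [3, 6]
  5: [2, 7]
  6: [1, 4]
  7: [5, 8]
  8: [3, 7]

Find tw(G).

A width-2 tree decomposition is:
Bags: B1 = {1, 2, 5}  B2 = {1, 5, 6}  B3 = {4, 5, 6}  B4 = {3, 4, 5}  B5 = {3, 5, 8}  B6 = {5, 7, 8}
Tree: B1–B2, B2–B3, B3–B4, B4–B5, B5–B6
Each bag holds 3 vertices, so the decomposition has width 2, which upper-bounds the treewidth. Since 5–2–1–6–4–3–8–7–5 is a cycle in G, G is not acyclic. Forests are exactly the graphs of treewidth ≤ 1, so tw(G) ≥ 2. The upper and lower bounds meet at 2, so that is the treewidth.

2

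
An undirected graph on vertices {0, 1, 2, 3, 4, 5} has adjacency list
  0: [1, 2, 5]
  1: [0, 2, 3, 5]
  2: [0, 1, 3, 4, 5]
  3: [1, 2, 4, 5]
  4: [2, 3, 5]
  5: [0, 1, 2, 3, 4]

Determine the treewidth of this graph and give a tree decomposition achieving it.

The largest bag has 4 vertices, giving width 3; this decomposition certifies tw(G) ≤ 3. For the lower bound, the 4 vertices {0, 1, 2, 5} are pairwise adjacent, and any tree decomposition puts a clique entirely inside one bag — forcing width ≥ 3. Therefore the treewidth is 3.

Treewidth 3.
One optimal decomposition is:
Bags: B1 = {1, 2, 3, 5}  B2 = {2, 3, 4, 5}  B3 = {0, 1, 2, 5}
Tree: B1–B2, B1–B3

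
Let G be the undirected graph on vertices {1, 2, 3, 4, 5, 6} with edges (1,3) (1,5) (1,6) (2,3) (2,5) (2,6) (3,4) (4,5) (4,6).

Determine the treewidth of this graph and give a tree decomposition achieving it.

Treewidth 3.
Bags: B1 = {1, 2, 4, 6}  B2 = {1, 2, 4, 5}  B3 = {1, 2, 3, 4}
Tree: B1–B2, B2–B3

Each bag holds 4 vertices, so the decomposition has width 3, which upper-bounds the treewidth. For the lower bound: the 4 vertex sets {4,6}, {2,5}, {1}, {3} are disjoint, each induces a connected subgraph, and every pair is joined by at least one edge of G. Contracting each set to a single vertex therefore yields K_{4} as a minor, and since treewidth is minor-monotone, tw(G) ≥ tw(K_{4}) = 3. The upper and lower bounds meet at 3, so that is the treewidth.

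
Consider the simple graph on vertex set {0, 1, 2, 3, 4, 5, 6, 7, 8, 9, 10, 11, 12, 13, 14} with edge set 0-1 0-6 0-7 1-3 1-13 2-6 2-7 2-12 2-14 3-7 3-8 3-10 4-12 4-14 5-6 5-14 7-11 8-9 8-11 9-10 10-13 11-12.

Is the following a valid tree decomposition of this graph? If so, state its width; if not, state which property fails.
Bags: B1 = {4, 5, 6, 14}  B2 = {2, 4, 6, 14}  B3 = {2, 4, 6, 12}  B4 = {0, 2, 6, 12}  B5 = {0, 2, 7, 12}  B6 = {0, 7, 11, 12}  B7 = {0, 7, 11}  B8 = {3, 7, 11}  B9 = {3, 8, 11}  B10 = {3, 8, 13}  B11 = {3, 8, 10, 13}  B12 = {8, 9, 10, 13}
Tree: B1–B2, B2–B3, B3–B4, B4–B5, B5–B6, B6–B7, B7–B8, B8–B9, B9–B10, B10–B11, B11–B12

A tree decomposition must satisfy three properties: every vertex lies in some bag; for every edge, both endpoints lie together in some bag; and for every vertex, the bags containing it form a connected subtree. Here vertex 1 appears in no bag, so the decomposition is invalid.

No — vertex 1 appears in no bag.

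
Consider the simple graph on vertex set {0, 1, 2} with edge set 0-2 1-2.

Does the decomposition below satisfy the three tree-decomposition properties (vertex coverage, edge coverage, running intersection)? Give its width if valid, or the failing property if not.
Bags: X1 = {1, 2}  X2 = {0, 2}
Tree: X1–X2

Yes; width 1.

Checking the three conditions: (i) the bags cover all of {0, 1, 2}; (ii) for each edge, some bag contains both endpoints; (iii) the bags containing any fixed vertex form a subtree. All hold, so the decomposition is valid with width 2 − 1 = 1.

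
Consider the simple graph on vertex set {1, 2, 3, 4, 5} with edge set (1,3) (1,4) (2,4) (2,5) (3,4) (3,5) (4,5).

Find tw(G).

A width-2 tree decomposition is:
Bags: B1 = {3, 4, 5}  B2 = {1, 3, 4}  B3 = {2, 4, 5}
Tree: B1–B2, B1–B3
Each bag holds 3 vertices, so the decomposition has width 2, which upper-bounds the treewidth. Conversely, {2, 4, 5} is a clique of size 3, and the vertices of any clique must share a bag in every tree decomposition; so some bag has ≥ 3 vertices and tw(G) ≥ 2. Combining the bounds, tw(G) = 2.

2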